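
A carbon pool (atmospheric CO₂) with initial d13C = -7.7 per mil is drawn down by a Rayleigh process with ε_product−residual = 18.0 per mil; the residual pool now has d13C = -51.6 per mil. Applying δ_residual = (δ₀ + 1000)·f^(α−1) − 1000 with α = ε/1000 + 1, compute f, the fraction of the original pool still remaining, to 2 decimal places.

0.08

α − 1 = ε/1000 = 0.0180
(δ_res + 1000)/(δ₀ + 1000) = (-51.6 + 1000)/(-7.7 + 1000) = 948.4/992.3 = 0.955759
f = 0.955759^(1/0.0180) = exp(ln(0.955759)/0.0180) = exp(-0.04525/0.0180)
f = exp(-2.5138) = 0.0810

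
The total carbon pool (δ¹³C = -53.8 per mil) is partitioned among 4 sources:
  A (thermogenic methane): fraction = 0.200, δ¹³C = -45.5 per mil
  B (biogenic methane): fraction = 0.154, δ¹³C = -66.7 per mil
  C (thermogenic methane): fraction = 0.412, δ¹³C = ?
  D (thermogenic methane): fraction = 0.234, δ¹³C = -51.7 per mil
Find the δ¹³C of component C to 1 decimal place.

-54.2 per mil

Isotope mass balance: δ_bulk = Σ fᵢ·δᵢ.
-53.8 = 0.200×(-45.5) + 0.154×(-66.7) + 0.412×δ_C + 0.234×(-51.7)
0.412·δ_C = -53.8 − (-31.470) = -22.330
δ_C = -22.330 / 0.412 = -54.20 per mil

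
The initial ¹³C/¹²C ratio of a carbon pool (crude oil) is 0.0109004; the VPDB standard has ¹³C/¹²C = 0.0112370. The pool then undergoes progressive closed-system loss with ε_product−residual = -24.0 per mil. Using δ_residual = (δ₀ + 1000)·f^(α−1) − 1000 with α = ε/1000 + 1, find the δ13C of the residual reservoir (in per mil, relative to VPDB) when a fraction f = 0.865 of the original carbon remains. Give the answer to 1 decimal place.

δ₀ = (0.0109004/0.0112370 − 1)×1000 = (0.970045 − 1)×1000 = -29.955 per mil
α − 1 = ε/1000 = -0.0240
f^(α−1) = 0.865^(-0.0240) = 1.003487
δ_res = (-29.955 + 1000) × 1.003487 − 1000 = 973.428 − 1000 = -26.57 per mil

-26.6 per mil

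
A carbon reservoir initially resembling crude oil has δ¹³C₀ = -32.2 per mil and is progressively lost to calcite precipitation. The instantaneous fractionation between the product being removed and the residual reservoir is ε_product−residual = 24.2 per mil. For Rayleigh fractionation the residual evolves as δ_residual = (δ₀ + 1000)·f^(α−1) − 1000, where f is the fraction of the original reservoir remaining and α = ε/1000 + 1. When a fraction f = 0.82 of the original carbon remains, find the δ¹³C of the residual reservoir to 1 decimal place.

Rayleigh residual: δ_res = (δ₀ + 1000)·f^(α−1) − 1000
α = ε/1000 + 1 = 1.02420, so α − 1 = 0.02420
f^(α−1) = 0.82^(0.02420) = 0.995209
δ_res = (-32.2 + 1000) × 0.995209 − 1000 = 963.163 − 1000 = -36.84 per mil

-36.8 per mil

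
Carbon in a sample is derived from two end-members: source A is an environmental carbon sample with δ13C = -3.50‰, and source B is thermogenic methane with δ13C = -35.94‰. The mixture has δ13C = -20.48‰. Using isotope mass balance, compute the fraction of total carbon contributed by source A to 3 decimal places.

δ_mix = f_A·δ_A + (1 − f_A)·δ_B  ⇒  f_A = (δ_mix − δ_B)/(δ_A − δ_B)
f_A = (-20.48 − (-35.94)) / (-3.50 − (-35.94))
f_A = 15.46 / 32.44 = 0.4766

0.477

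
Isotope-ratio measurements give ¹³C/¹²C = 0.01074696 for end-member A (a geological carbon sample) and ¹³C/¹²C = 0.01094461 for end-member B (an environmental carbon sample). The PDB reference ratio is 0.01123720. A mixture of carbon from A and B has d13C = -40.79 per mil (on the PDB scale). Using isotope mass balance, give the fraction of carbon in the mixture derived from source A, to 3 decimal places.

0.839

δ_A = (0.01074696/0.01123720 − 1)×1000 = (0.956373 − 1)×1000 = -43.627 per mil
δ_B = (0.01094461/0.01123720 − 1)×1000 = (0.973962 − 1)×1000 = -26.038 per mil
f_A = (δ_mix − δ_B)/(δ_A − δ_B) = (-40.79 − (-26.038))/(-43.627 − (-26.038))
f_A = -14.752 / -17.589 = 0.8387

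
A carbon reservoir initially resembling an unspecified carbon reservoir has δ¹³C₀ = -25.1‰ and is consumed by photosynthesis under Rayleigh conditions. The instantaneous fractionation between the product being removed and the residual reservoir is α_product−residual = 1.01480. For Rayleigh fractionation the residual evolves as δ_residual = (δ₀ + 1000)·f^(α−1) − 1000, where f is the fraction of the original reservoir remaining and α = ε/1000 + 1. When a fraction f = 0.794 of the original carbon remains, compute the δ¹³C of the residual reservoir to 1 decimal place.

Rayleigh residual: δ_res = (δ₀ + 1000)·f^(α−1) − 1000
α − 1 = 0.01480
f^(α−1) = 0.794^(0.01480) = 0.996592
δ_res = (-25.1 + 1000) × 0.996592 − 1000 = 971.577 − 1000 = -28.42‰

-28.4‰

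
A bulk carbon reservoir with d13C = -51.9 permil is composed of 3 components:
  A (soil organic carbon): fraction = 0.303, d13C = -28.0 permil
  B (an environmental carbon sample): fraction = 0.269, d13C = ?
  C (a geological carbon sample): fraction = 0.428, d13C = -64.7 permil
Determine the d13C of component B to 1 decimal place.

-58.5 permil

Isotope mass balance: δ_bulk = Σ fᵢ·δᵢ.
-51.9 = 0.303×(-28.0) + 0.269×δ_B + 0.428×(-64.7)
0.269·δ_B = -51.9 − (-36.176) = -15.724
δ_B = -15.724 / 0.269 = -58.46 permil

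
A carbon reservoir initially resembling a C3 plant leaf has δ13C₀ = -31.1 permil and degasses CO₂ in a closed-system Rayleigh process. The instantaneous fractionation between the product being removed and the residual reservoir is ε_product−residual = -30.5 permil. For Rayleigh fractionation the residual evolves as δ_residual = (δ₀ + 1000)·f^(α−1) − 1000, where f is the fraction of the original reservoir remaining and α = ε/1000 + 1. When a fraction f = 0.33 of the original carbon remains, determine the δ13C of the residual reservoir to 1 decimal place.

2.2 permil

Rayleigh residual: δ_res = (δ₀ + 1000)·f^(α−1) − 1000
α = ε/1000 + 1 = 0.96950, so α − 1 = -0.03050
f^(α−1) = 0.33^(-0.03050) = 1.034392
δ_res = (-31.1 + 1000) × 1.034392 − 1000 = 1002.223 − 1000 = 2.22 permil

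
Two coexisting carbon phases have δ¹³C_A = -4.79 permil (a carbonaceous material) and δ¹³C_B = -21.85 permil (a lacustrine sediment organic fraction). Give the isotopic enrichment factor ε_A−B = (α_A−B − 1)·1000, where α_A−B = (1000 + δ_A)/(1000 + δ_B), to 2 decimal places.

17.44 permil

α_A−B = (1000 + -4.79) / (1000 + -21.85) = 995.21 / 978.15 = 1.017441
ε_A−B = (1.017441 − 1) × 1000 = 17.441 permil
(The approximation ε ≈ δ_A − δ_B would give 17.06 permil.)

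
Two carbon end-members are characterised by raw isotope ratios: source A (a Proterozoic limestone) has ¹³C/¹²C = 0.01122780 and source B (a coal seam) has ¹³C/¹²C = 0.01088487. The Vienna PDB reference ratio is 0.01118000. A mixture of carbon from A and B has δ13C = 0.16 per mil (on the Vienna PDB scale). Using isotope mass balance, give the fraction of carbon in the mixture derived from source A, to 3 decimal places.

δ_A = (0.01122780/0.01118000 − 1)×1000 = (1.004275 − 1)×1000 = 4.275 per mil
δ_B = (0.01088487/0.01118000 − 1)×1000 = (0.973602 − 1)×1000 = -26.398 per mil
f_A = (δ_mix − δ_B)/(δ_A − δ_B) = (0.16 − (-26.398))/(4.275 − (-26.398))
f_A = 26.558 / 30.674 = 0.8658

0.866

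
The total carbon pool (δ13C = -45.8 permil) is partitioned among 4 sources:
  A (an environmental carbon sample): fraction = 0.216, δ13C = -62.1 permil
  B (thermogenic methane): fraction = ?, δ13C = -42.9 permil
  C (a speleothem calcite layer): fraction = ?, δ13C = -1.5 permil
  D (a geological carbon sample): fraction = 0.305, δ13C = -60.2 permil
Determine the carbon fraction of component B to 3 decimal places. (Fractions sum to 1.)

0.321

Let f_B and f_C be the unknown fractions; fractions sum to 1 so f_B + f_C = 0.479.
Mass balance: Σ fᵢ·δᵢ = δ_bulk ⇒ f_B·(-42.9) + f_C·(-1.5) = -45.8 − (-31.775) = -14.025
Substitute f_C = 0.479 − f_B:
f_B·(-42.9 − -1.5) = -14.025 − 0.479×(-1.5) = -13.307
f_B = -13.307 / -41.4 = 0.3214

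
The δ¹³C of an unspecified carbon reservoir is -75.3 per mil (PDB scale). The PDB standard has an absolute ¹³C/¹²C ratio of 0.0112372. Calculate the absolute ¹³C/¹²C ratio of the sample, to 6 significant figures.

0.0103910

R_sample = R_standard × (δ¹³C/1000 + 1)
R_sample = 0.0112372 × (-75.3/1000 + 1) = 0.0112372 × 0.924700
R_sample = 0.0103910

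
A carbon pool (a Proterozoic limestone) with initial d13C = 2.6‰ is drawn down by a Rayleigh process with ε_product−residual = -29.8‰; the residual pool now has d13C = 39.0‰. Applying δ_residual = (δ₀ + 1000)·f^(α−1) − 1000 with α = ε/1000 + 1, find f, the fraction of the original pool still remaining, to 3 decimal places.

α − 1 = ε/1000 = -0.0298
(δ_res + 1000)/(δ₀ + 1000) = (39.0 + 1000)/(2.6 + 1000) = 1039.0/1002.6 = 1.036306
f = 1.036306^(1/-0.0298) = exp(ln(1.036306)/-0.0298) = exp(0.03566/-0.0298)
f = exp(-1.1967) = 0.3022

0.302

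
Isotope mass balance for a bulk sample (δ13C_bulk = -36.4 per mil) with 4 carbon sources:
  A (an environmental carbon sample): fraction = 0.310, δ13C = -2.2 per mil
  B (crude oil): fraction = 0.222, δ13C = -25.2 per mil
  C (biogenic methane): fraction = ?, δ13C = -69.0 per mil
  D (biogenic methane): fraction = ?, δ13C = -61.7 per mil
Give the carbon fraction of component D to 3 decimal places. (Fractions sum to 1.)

Let f_D and f_C be the unknown fractions; fractions sum to 1 so f_D + f_C = 0.468.
Mass balance: Σ fᵢ·δᵢ = δ_bulk ⇒ f_D·(-61.7) + f_C·(-69.0) = -36.4 − (-6.276) = -30.124
Substitute f_C = 0.468 − f_D:
f_D·(-61.7 − -69.0) = -30.124 − 0.468×(-69.0) = 2.168
f_D = 2.168 / 7.3 = 0.2970

0.297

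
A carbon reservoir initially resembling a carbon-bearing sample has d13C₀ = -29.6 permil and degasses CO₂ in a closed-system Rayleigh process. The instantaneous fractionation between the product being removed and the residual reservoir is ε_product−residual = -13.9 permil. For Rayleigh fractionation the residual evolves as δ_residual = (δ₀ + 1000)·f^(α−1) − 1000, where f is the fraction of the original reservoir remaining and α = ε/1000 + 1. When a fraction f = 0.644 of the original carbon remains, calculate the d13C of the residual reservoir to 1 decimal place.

Rayleigh residual: δ_res = (δ₀ + 1000)·f^(α−1) − 1000
α = ε/1000 + 1 = 0.98610, so α − 1 = -0.01390
f^(α−1) = 0.644^(-0.01390) = 1.006136
δ_res = (-29.6 + 1000) × 1.006136 − 1000 = 976.354 − 1000 = -23.65 permil

-23.6 permil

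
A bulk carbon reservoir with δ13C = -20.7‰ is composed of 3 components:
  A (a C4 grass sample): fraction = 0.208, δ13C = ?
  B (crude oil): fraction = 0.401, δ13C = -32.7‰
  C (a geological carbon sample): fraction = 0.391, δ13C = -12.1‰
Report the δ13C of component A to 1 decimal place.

Isotope mass balance: δ_bulk = Σ fᵢ·δᵢ.
-20.7 = 0.208×δ_A + 0.401×(-32.7) + 0.391×(-12.1)
0.208·δ_A = -20.7 − (-17.844) = -2.856
δ_A = -2.856 / 0.208 = -13.73‰

-13.7‰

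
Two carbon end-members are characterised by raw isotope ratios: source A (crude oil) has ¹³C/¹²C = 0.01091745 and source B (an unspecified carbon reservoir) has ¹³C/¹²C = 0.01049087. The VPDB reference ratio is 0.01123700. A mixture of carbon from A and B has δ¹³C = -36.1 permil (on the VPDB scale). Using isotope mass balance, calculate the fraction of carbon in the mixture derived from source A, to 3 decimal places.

0.798

δ_A = (0.01091745/0.01123700 − 1)×1000 = (0.971563 − 1)×1000 = -28.437 permil
δ_B = (0.01049087/0.01123700 − 1)×1000 = (0.933601 − 1)×1000 = -66.399 permil
f_A = (δ_mix − δ_B)/(δ_A − δ_B) = (-36.1 − (-66.399))/(-28.437 − (-66.399))
f_A = 30.299 / 37.962 = 0.7981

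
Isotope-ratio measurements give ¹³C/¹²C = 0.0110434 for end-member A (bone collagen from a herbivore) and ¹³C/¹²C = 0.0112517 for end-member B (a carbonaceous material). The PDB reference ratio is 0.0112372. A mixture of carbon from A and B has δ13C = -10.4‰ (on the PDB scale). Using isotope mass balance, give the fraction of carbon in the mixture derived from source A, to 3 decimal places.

δ_A = (0.0110434/0.0112372 − 1)×1000 = (0.982754 − 1)×1000 = -17.246‰
δ_B = (0.0112517/0.0112372 − 1)×1000 = (1.001290 − 1)×1000 = 1.290‰
f_A = (δ_mix − δ_B)/(δ_A − δ_B) = (-10.4 − (1.290))/(-17.246 − (1.290))
f_A = -11.690 / -18.537 = 0.6307

0.631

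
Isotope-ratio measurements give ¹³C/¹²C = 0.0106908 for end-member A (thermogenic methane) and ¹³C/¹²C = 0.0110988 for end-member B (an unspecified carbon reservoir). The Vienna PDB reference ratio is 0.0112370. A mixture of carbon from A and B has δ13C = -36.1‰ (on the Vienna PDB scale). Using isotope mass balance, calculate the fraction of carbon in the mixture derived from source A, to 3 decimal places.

δ_A = (0.0106908/0.0112370 − 1)×1000 = (0.951393 − 1)×1000 = -48.607‰
δ_B = (0.0110988/0.0112370 − 1)×1000 = (0.987701 − 1)×1000 = -12.299‰
f_A = (δ_mix − δ_B)/(δ_A − δ_B) = (-36.1 − (-12.299))/(-48.607 − (-12.299))
f_A = -23.801 / -36.309 = 0.6555

0.656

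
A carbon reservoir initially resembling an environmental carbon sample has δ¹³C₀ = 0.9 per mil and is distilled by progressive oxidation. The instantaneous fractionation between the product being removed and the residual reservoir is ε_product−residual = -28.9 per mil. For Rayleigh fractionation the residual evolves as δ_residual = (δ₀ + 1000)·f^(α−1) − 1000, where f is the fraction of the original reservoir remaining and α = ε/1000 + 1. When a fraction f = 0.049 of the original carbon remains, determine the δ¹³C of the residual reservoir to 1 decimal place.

Rayleigh residual: δ_res = (δ₀ + 1000)·f^(α−1) − 1000
α = ε/1000 + 1 = 0.97110, so α − 1 = -0.02890
f^(α−1) = 0.049^(-0.02890) = 1.091072
δ_res = (0.9 + 1000) × 1.091072 − 1000 = 1092.054 − 1000 = 92.05 per mil

92.1 per mil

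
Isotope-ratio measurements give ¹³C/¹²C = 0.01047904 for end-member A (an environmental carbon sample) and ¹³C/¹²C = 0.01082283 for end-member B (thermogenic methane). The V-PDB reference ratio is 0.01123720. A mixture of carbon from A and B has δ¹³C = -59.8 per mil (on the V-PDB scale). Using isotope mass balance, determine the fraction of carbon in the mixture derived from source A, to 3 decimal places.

0.749

δ_A = (0.01047904/0.01123720 − 1)×1000 = (0.932531 − 1)×1000 = -67.469 per mil
δ_B = (0.01082283/0.01123720 − 1)×1000 = (0.963125 − 1)×1000 = -36.875 per mil
f_A = (δ_mix − δ_B)/(δ_A − δ_B) = (-59.8 − (-36.875))/(-67.469 − (-36.875))
f_A = -22.925 / -30.594 = 0.7493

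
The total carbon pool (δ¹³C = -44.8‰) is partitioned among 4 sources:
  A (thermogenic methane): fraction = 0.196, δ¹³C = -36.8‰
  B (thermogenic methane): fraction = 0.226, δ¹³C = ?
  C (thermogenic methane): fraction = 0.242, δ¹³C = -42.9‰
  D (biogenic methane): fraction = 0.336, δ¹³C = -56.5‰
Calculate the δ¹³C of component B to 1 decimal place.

-36.4‰

Isotope mass balance: δ_bulk = Σ fᵢ·δᵢ.
-44.8 = 0.196×(-36.8) + 0.226×δ_B + 0.242×(-42.9) + 0.336×(-56.5)
0.226·δ_B = -44.8 − (-36.579) = -8.221
δ_B = -8.221 / 0.226 = -36.38‰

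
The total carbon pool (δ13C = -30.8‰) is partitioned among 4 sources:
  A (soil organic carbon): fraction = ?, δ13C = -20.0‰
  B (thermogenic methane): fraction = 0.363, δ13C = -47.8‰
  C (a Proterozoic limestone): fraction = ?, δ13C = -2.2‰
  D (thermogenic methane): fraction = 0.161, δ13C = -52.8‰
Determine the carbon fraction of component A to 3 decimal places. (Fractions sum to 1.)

Let f_A and f_C be the unknown fractions; fractions sum to 1 so f_A + f_C = 0.476.
Mass balance: Σ fᵢ·δᵢ = δ_bulk ⇒ f_A·(-20.0) + f_C·(-2.2) = -30.8 − (-25.852) = -4.948
Substitute f_C = 0.476 − f_A:
f_A·(-20.0 − -2.2) = -4.948 − 0.476×(-2.2) = -3.901
f_A = -3.901 / -17.8 = 0.2191

0.219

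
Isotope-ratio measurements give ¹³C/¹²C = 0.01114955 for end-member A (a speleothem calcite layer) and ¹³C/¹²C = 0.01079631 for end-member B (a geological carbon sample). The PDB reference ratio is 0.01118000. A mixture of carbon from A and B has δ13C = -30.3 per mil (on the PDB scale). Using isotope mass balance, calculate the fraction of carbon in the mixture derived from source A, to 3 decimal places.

0.127

δ_A = (0.01114955/0.01118000 − 1)×1000 = (0.997276 − 1)×1000 = -2.724 per mil
δ_B = (0.01079631/0.01118000 − 1)×1000 = (0.965681 − 1)×1000 = -34.319 per mil
f_A = (δ_mix − δ_B)/(δ_A − δ_B) = (-30.3 − (-34.319))/(-2.724 − (-34.319))
f_A = 4.019 / 31.596 = 0.1272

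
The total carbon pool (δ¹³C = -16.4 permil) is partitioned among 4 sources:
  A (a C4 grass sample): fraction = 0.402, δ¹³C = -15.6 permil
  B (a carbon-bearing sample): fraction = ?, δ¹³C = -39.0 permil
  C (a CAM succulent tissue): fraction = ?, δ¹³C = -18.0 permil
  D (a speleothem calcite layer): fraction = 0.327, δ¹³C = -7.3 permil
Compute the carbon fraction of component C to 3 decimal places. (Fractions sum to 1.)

Let f_C and f_B be the unknown fractions; fractions sum to 1 so f_C + f_B = 0.271.
Mass balance: Σ fᵢ·δᵢ = δ_bulk ⇒ f_C·(-18.0) + f_B·(-39.0) = -16.4 − (-8.658) = -7.742
Substitute f_B = 0.271 − f_C:
f_C·(-18.0 − -39.0) = -7.742 − 0.271×(-39.0) = 2.827
f_C = 2.827 / 21.0 = 0.1346

0.135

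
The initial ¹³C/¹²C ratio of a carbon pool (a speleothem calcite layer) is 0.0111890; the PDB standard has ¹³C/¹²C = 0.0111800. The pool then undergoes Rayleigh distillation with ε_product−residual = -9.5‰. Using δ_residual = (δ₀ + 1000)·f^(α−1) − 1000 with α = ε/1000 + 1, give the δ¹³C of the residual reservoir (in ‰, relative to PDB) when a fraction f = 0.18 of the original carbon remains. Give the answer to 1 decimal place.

17.2‰

δ₀ = (0.0111890/0.0111800 − 1)×1000 = (1.000805 − 1)×1000 = 0.805‰
α − 1 = ε/1000 = -0.0095
f^(α−1) = 0.18^(-0.0095) = 1.016424
δ_res = (0.805 + 1000) × 1.016424 − 1000 = 1017.242 − 1000 = 17.24‰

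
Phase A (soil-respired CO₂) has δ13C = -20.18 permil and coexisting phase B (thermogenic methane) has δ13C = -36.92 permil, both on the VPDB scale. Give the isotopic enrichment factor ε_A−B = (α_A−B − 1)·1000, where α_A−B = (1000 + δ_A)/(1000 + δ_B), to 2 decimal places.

α_A−B = (1000 + -20.18) / (1000 + -36.92) = 979.82 / 963.08 = 1.017382
ε_A−B = (1.017382 − 1) × 1000 = 17.382 permil
(The approximation ε ≈ δ_A − δ_B would give 16.74 permil.)

17.38 permil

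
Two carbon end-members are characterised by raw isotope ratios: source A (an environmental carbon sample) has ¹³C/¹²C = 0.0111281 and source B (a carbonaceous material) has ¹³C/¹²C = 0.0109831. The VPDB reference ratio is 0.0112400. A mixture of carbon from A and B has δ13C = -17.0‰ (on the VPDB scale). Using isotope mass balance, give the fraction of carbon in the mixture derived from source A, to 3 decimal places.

δ_A = (0.0111281/0.0112400 − 1)×1000 = (0.990044 − 1)×1000 = -9.956‰
δ_B = (0.0109831/0.0112400 − 1)×1000 = (0.977144 − 1)×1000 = -22.856‰
f_A = (δ_mix − δ_B)/(δ_A − δ_B) = (-17.0 − (-22.856))/(-9.956 − (-22.856))
f_A = 5.856 / 12.900 = 0.4539

0.454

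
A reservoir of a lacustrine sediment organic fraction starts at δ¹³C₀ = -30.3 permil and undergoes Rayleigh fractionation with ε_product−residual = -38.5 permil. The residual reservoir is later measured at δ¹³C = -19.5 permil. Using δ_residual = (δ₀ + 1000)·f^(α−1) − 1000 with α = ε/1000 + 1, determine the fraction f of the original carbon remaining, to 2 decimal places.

α − 1 = ε/1000 = -0.0385
(δ_res + 1000)/(δ₀ + 1000) = (-19.5 + 1000)/(-30.3 + 1000) = 980.5/969.7 = 1.011137
f = 1.011137^(1/-0.0385) = exp(ln(1.011137)/-0.0385) = exp(0.01108/-0.0385)
f = exp(-0.2877) = 0.7500

0.75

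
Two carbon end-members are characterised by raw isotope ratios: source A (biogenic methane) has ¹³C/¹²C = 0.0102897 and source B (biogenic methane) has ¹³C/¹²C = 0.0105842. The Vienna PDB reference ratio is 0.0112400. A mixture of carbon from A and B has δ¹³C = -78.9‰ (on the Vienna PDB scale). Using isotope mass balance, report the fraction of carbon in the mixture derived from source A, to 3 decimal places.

0.785

δ_A = (0.0102897/0.0112400 − 1)×1000 = (0.915454 − 1)×1000 = -84.546‰
δ_B = (0.0105842/0.0112400 − 1)×1000 = (0.941655 − 1)×1000 = -58.345‰
f_A = (δ_mix − δ_B)/(δ_A − δ_B) = (-78.9 − (-58.345))/(-84.546 − (-58.345))
f_A = -20.555 / -26.201 = 0.7845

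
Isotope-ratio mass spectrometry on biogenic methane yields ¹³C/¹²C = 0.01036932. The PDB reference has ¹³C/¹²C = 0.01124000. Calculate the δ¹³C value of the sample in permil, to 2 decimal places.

-77.46 permil

δ¹³C = (R_sample / R_standard − 1) × 1000
R_sample / R_standard = 0.01036932 / 0.01124000 = 0.922537
δ¹³C = (0.922537 − 1) × 1000 = -77.463 permil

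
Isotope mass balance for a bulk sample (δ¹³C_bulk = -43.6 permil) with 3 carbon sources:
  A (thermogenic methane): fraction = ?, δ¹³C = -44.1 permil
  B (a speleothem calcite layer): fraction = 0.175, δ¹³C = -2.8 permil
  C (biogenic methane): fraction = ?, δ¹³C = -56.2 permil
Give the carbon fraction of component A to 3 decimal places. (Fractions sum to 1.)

Let f_A and f_C be the unknown fractions; fractions sum to 1 so f_A + f_C = 0.825.
Mass balance: Σ fᵢ·δᵢ = δ_bulk ⇒ f_A·(-44.1) + f_C·(-56.2) = -43.6 − (-0.490) = -43.110
Substitute f_C = 0.825 − f_A:
f_A·(-44.1 − -56.2) = -43.110 − 0.825×(-56.2) = 3.255
f_A = 3.255 / 12.1 = 0.2690

0.269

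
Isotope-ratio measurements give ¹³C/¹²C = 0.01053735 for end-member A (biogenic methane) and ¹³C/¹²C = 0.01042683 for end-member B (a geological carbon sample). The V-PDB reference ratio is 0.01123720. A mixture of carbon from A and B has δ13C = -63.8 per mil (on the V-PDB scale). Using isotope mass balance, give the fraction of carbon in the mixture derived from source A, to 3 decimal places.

δ_A = (0.01053735/0.01123720 − 1)×1000 = (0.937720 − 1)×1000 = -62.280 per mil
δ_B = (0.01042683/0.01123720 − 1)×1000 = (0.927885 − 1)×1000 = -72.115 per mil
f_A = (δ_mix − δ_B)/(δ_A − δ_B) = (-63.8 − (-72.115))/(-62.280 − (-72.115))
f_A = 8.315 / 9.835 = 0.8454

0.845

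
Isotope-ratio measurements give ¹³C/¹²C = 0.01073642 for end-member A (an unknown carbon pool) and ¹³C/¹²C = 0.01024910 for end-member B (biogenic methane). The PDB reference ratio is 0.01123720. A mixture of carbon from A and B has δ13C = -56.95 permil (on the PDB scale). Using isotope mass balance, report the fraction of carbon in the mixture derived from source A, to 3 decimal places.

0.714

δ_A = (0.01073642/0.01123720 − 1)×1000 = (0.955436 − 1)×1000 = -44.564 permil
δ_B = (0.01024910/0.01123720 − 1)×1000 = (0.912069 − 1)×1000 = -87.931 permil
f_A = (δ_mix − δ_B)/(δ_A − δ_B) = (-56.95 − (-87.931))/(-44.564 − (-87.931))
f_A = 30.981 / 43.367 = 0.7144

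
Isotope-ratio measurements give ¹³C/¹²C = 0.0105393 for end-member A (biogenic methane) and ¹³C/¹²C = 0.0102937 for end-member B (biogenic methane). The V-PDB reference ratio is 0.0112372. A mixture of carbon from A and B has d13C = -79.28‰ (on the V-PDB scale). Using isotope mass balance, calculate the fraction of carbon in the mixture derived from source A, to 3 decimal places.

0.214

δ_A = (0.0105393/0.0112372 − 1)×1000 = (0.937894 − 1)×1000 = -62.106‰
δ_B = (0.0102937/0.0112372 − 1)×1000 = (0.916038 − 1)×1000 = -83.962‰
f_A = (δ_mix − δ_B)/(δ_A − δ_B) = (-79.28 − (-83.962))/(-62.106 − (-83.962))
f_A = 4.682 / 21.856 = 0.2142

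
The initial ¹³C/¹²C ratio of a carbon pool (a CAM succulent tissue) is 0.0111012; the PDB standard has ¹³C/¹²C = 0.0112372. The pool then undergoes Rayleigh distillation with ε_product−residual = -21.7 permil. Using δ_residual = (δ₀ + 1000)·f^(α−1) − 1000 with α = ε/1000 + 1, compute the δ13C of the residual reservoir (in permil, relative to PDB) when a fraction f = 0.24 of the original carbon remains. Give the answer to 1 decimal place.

19.0 permil

δ₀ = (0.0111012/0.0112372 − 1)×1000 = (0.987897 − 1)×1000 = -12.103 permil
α − 1 = ε/1000 = -0.0217
f^(α−1) = 0.24^(-0.0217) = 1.031453
δ_res = (-12.103 + 1000) × 1.031453 − 1000 = 1018.970 − 1000 = 18.97 permil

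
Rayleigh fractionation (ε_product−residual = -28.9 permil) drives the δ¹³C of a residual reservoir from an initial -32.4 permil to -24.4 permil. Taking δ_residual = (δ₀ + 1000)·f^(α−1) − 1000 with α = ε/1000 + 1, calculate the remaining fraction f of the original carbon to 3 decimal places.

α − 1 = ε/1000 = -0.0289
(δ_res + 1000)/(δ₀ + 1000) = (-24.4 + 1000)/(-32.4 + 1000) = 975.6/967.6 = 1.008268
f = 1.008268^(1/-0.0289) = exp(ln(1.008268)/-0.0289) = exp(0.00823/-0.0289)
f = exp(-0.2849) = 0.7521

0.752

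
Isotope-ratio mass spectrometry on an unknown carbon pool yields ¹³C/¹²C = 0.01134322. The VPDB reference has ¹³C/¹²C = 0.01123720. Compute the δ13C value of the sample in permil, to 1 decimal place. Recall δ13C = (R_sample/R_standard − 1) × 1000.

9.4 permil

δ13C = (R_sample / R_standard − 1) × 1000
R_sample / R_standard = 0.01134322 / 0.01123720 = 1.009435
δ13C = (1.009435 − 1) × 1000 = 9.43 permil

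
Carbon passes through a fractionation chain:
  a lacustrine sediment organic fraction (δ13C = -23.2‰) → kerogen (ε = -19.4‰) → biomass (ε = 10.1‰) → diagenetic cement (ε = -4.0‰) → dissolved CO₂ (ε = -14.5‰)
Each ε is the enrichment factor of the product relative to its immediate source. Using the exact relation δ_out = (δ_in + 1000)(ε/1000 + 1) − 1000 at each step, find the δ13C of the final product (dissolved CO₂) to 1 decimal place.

-50.3‰

step 1: δ = (-23.20 + 1000)·(-19.4/1000 + 1) − 1000 = -42.15‰
step 2: δ = (-42.15 + 1000)·(10.1/1000 + 1) − 1000 = -32.48‰
step 3: δ = (-32.48 + 1000)·(-4.0/1000 + 1) − 1000 = -36.35‰
step 4: δ = (-36.35 + 1000)·(-14.5/1000 + 1) − 1000 = -50.32‰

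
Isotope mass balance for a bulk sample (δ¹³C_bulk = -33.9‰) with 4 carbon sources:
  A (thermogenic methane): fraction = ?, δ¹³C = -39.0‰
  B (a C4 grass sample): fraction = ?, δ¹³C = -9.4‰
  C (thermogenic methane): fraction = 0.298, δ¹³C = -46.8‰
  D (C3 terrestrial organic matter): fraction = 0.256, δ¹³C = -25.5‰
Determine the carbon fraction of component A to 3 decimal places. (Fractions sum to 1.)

0.312

Let f_A and f_B be the unknown fractions; fractions sum to 1 so f_A + f_B = 0.446.
Mass balance: Σ fᵢ·δᵢ = δ_bulk ⇒ f_A·(-39.0) + f_B·(-9.4) = -33.9 − (-20.474) = -13.426
Substitute f_B = 0.446 − f_A:
f_A·(-39.0 − -9.4) = -13.426 − 0.446×(-9.4) = -9.233
f_A = -9.233 / -29.6 = 0.3119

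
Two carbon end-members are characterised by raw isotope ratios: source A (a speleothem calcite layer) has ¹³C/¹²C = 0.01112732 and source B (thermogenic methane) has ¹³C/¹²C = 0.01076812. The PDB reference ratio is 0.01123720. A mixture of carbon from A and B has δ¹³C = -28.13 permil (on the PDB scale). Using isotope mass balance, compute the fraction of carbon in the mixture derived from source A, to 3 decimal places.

δ_A = (0.01112732/0.01123720 − 1)×1000 = (0.990222 − 1)×1000 = -9.778 permil
δ_B = (0.01076812/0.01123720 − 1)×1000 = (0.958257 − 1)×1000 = -41.743 permil
f_A = (δ_mix − δ_B)/(δ_A − δ_B) = (-28.13 − (-41.743))/(-9.778 − (-41.743))
f_A = 13.613 / 31.965 = 0.4259

0.426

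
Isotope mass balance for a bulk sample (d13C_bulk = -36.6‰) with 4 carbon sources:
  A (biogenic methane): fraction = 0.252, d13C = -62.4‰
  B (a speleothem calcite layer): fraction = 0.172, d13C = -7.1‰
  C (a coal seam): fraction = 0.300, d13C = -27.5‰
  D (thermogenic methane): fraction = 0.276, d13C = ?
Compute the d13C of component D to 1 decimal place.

Isotope mass balance: δ_bulk = Σ fᵢ·δᵢ.
-36.6 = 0.252×(-62.4) + 0.172×(-7.1) + 0.300×(-27.5) + 0.276×δ_D
0.276·δ_D = -36.6 − (-25.196) = -11.404
δ_D = -11.404 / 0.276 = -41.32‰

-41.3‰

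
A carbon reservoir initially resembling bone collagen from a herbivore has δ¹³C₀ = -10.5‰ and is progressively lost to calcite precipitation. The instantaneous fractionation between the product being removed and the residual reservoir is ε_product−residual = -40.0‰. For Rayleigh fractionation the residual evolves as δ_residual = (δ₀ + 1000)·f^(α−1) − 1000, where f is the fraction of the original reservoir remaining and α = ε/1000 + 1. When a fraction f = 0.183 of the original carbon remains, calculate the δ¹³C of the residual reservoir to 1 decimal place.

Rayleigh residual: δ_res = (δ₀ + 1000)·f^(α−1) − 1000
α = ε/1000 + 1 = 0.96000, so α − 1 = -0.04000
f^(α−1) = 0.183^(-0.04000) = 1.070291
δ_res = (-10.5 + 1000) × 1.070291 − 1000 = 1059.053 − 1000 = 59.05‰

59.1‰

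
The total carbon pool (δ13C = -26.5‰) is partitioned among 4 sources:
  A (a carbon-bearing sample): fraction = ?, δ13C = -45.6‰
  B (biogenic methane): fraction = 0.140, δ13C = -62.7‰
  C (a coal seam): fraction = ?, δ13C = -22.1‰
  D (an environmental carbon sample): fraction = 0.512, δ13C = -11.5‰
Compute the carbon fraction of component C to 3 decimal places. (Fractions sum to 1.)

0.172

Let f_C and f_A be the unknown fractions; fractions sum to 1 so f_C + f_A = 0.348.
Mass balance: Σ fᵢ·δᵢ = δ_bulk ⇒ f_C·(-22.1) + f_A·(-45.6) = -26.5 − (-14.666) = -11.834
Substitute f_A = 0.348 − f_C:
f_C·(-22.1 − -45.6) = -11.834 − 0.348×(-45.6) = 4.035
f_C = 4.035 / 23.5 = 0.1717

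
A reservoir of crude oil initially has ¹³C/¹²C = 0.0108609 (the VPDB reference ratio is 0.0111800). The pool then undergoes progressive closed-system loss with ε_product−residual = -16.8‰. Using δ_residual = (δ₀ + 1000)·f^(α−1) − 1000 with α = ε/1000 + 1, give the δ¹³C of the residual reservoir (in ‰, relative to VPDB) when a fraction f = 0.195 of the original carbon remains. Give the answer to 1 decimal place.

δ₀ = (0.0108609/0.0111800 − 1)×1000 = (0.971458 − 1)×1000 = -28.542‰
α − 1 = ε/1000 = -0.0168
f^(α−1) = 0.195^(-0.0168) = 1.027845
δ_res = (-28.542 + 1000) × 1.027845 − 1000 = 998.508 − 1000 = -1.49‰

-1.5‰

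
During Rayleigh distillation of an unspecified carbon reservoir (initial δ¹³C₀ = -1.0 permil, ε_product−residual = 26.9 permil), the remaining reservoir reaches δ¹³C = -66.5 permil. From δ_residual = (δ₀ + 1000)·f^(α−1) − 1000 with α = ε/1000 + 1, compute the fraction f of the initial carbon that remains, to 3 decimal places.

α − 1 = ε/1000 = 0.0269
(δ_res + 1000)/(δ₀ + 1000) = (-66.5 + 1000)/(-1.0 + 1000) = 933.5/999.0 = 0.934434
f = 0.934434^(1/0.0269) = exp(ln(0.934434)/0.0269) = exp(-0.06781/0.0269)
f = exp(-2.5210) = 0.0804

0.080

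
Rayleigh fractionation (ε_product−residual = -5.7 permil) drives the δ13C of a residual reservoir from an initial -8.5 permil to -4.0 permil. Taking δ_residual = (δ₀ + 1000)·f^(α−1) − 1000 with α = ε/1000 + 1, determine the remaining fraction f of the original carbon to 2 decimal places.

0.45

α − 1 = ε/1000 = -0.0057
(δ_res + 1000)/(δ₀ + 1000) = (-4.0 + 1000)/(-8.5 + 1000) = 996.0/991.5 = 1.004539
f = 1.004539^(1/-0.0057) = exp(ln(1.004539)/-0.0057) = exp(0.00453/-0.0057)
f = exp(-0.7944) = 0.4518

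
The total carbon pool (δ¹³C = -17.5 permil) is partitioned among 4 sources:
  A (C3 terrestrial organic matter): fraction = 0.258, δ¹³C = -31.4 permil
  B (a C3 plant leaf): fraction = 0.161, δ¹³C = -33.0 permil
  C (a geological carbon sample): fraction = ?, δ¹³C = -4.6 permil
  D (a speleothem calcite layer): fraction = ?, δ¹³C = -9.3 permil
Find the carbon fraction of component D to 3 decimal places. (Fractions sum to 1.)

0.301

Let f_D and f_C be the unknown fractions; fractions sum to 1 so f_D + f_C = 0.581.
Mass balance: Σ fᵢ·δᵢ = δ_bulk ⇒ f_D·(-9.3) + f_C·(-4.6) = -17.5 − (-13.414) = -4.086
Substitute f_C = 0.581 − f_D:
f_D·(-9.3 − -4.6) = -4.086 − 0.581×(-4.6) = -1.413
f_D = -1.413 / -4.7 = 0.3007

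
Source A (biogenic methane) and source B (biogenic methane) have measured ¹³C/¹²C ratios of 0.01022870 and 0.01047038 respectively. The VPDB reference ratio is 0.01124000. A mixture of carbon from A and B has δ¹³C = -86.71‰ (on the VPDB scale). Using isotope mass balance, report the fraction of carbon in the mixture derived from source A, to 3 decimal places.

0.848

δ_A = (0.01022870/0.01124000 − 1)×1000 = (0.910027 − 1)×1000 = -89.973‰
δ_B = (0.01047038/0.01124000 − 1)×1000 = (0.931528 − 1)×1000 = -68.472‰
f_A = (δ_mix − δ_B)/(δ_A − δ_B) = (-86.71 − (-68.472))/(-89.973 − (-68.472))
f_A = -18.238 / -21.502 = 0.8482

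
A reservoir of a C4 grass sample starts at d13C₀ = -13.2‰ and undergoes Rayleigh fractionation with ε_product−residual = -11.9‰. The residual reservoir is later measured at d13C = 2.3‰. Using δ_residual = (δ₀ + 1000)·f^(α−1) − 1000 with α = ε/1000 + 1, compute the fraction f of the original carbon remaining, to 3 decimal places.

α − 1 = ε/1000 = -0.0119
(δ_res + 1000)/(δ₀ + 1000) = (2.3 + 1000)/(-13.2 + 1000) = 1002.3/986.8 = 1.015707
f = 1.015707^(1/-0.0119) = exp(ln(1.015707)/-0.0119) = exp(0.01559/-0.0119)
f = exp(-1.3097) = 0.2699

0.270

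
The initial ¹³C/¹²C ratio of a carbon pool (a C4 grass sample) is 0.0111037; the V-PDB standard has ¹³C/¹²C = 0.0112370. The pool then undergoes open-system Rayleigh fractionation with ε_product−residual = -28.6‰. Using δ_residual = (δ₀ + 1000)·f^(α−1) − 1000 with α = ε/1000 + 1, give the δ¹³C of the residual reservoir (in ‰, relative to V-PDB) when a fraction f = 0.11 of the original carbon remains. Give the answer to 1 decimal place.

δ₀ = (0.0111037/0.0112370 − 1)×1000 = (0.988137 − 1)×1000 = -11.863‰
α − 1 = ε/1000 = -0.0286
f^(α−1) = 0.11^(-0.0286) = 1.065163
δ_res = (-11.863 + 1000) × 1.065163 − 1000 = 1052.528 − 1000 = 52.53‰

52.5‰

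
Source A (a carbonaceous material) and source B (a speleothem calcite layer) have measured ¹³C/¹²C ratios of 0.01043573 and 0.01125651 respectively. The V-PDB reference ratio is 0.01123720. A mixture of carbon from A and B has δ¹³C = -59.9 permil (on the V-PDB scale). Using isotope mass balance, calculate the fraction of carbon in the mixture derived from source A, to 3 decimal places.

0.844

δ_A = (0.01043573/0.01123720 − 1)×1000 = (0.928677 − 1)×1000 = -71.323 permil
δ_B = (0.01125651/0.01123720 − 1)×1000 = (1.001718 − 1)×1000 = 1.718 permil
f_A = (δ_mix − δ_B)/(δ_A − δ_B) = (-59.9 − (1.718))/(-71.323 − (1.718))
f_A = -61.618 / -73.041 = 0.8436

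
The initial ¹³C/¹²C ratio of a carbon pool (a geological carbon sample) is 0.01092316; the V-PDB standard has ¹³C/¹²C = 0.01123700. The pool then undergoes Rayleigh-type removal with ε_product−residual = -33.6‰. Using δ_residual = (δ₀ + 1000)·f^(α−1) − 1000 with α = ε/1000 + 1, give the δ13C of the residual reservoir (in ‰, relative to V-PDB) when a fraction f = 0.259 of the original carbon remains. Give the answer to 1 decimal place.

17.2‰

δ₀ = (0.01092316/0.01123700 − 1)×1000 = (0.972071 − 1)×1000 = -27.929‰
α − 1 = ε/1000 = -0.0336
f^(α−1) = 0.259^(-0.0336) = 1.046437
δ_res = (-27.929 + 1000) × 1.046437 − 1000 = 1017.211 − 1000 = 17.21‰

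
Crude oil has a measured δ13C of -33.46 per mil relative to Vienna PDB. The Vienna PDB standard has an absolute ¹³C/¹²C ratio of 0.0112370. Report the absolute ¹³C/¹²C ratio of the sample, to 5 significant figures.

R_sample = R_standard × (δ13C/1000 + 1)
R_sample = 0.0112370 × (-33.46/1000 + 1) = 0.0112370 × 0.966540
R_sample = 0.0108610

0.010861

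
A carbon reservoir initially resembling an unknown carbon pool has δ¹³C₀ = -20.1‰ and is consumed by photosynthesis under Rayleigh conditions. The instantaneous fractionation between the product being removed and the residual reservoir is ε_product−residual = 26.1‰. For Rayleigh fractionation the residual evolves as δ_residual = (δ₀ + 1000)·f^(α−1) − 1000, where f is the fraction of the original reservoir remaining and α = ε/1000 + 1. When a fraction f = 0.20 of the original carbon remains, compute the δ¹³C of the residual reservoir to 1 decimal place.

Rayleigh residual: δ_res = (δ₀ + 1000)·f^(α−1) − 1000
α = ε/1000 + 1 = 1.02610, so α − 1 = 0.02610
f^(α−1) = 0.20^(0.02610) = 0.958864
δ_res = (-20.1 + 1000) × 0.958864 − 1000 = 939.591 − 1000 = -60.41‰

-60.4‰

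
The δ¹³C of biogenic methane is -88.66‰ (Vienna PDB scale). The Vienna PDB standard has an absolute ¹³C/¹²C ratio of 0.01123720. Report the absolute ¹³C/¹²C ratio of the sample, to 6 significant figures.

0.0102409

R_sample = R_standard × (δ¹³C/1000 + 1)
R_sample = 0.01123720 × (-88.66/1000 + 1) = 0.01123720 × 0.911340
R_sample = 0.0102409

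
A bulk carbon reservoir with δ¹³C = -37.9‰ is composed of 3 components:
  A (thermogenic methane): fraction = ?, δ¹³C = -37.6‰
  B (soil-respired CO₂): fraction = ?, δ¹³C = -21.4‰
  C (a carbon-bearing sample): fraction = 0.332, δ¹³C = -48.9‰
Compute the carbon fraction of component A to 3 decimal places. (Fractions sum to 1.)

0.455

Let f_A and f_B be the unknown fractions; fractions sum to 1 so f_A + f_B = 0.668.
Mass balance: Σ fᵢ·δᵢ = δ_bulk ⇒ f_A·(-37.6) + f_B·(-21.4) = -37.9 − (-16.235) = -21.665
Substitute f_B = 0.668 − f_A:
f_A·(-37.6 − -21.4) = -21.665 − 0.668×(-21.4) = -7.370
f_A = -7.370 / -16.2 = 0.4549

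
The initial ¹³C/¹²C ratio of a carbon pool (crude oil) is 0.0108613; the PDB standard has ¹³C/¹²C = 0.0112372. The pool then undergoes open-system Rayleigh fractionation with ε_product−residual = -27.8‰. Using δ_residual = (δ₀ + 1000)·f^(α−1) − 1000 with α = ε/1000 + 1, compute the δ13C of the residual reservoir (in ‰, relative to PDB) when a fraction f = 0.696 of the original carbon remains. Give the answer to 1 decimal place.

-23.7‰

δ₀ = (0.0108613/0.0112372 − 1)×1000 = (0.966549 − 1)×1000 = -33.451‰
α − 1 = ε/1000 = -0.0278
f^(α−1) = 0.696^(-0.0278) = 1.010126
δ_res = (-33.451 + 1000) × 1.010126 − 1000 = 976.336 − 1000 = -23.66‰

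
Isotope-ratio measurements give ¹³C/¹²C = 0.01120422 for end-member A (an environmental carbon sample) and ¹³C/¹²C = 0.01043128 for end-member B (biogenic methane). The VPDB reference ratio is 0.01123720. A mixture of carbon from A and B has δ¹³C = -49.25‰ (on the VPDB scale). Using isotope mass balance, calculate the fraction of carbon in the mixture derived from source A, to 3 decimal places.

δ_A = (0.01120422/0.01123720 − 1)×1000 = (0.997065 − 1)×1000 = -2.935‰
δ_B = (0.01043128/0.01123720 − 1)×1000 = (0.928281 − 1)×1000 = -71.719‰
f_A = (δ_mix − δ_B)/(δ_A − δ_B) = (-49.25 − (-71.719))/(-2.935 − (-71.719))
f_A = 22.469 / 68.784 = 0.3267

0.327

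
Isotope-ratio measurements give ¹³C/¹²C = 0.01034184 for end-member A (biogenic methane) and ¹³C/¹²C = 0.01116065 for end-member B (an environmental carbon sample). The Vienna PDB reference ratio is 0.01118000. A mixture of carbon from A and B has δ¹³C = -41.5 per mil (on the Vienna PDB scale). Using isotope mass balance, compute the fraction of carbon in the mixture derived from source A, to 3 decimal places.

0.543

δ_A = (0.01034184/0.01118000 − 1)×1000 = (0.925030 − 1)×1000 = -74.970 per mil
δ_B = (0.01116065/0.01118000 − 1)×1000 = (0.998269 − 1)×1000 = -1.731 per mil
f_A = (δ_mix − δ_B)/(δ_A − δ_B) = (-41.5 − (-1.731))/(-74.970 − (-1.731))
f_A = -39.769 / -73.239 = 0.5430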